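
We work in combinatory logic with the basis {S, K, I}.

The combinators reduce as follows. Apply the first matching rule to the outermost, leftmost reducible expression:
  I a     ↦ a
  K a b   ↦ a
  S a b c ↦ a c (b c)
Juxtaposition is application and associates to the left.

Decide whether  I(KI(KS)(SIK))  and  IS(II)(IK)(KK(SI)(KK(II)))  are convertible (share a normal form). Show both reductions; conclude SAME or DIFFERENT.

Answer: DIFFERENT — A ⇓ SIK, B ⇓ K

Reduction:
Term A:
  start: I(KI(KS)(SIK))
  step 1: KI(KS)(SIK)
  step 2: I(SIK)
  step 3: SIK

Term B:
  start: IS(II)(IK)(KK(SI)(KK(II)))
  step 1: S(II)(IK)(KK(SI)(KK(II)))
  step 2: II(KK(SI)(KK(II)))(IK(KK(SI)(KK(II))))
  step 3: I(KK(SI)(KK(II)))(IK(KK(SI)(KK(II))))
  step 4: KK(SI)(KK(II))(IK(KK(SI)(KK(II))))
  step 5: K(KK(II))(IK(KK(SI)(KK(II))))
  step 6: KK(II)
  step 7: K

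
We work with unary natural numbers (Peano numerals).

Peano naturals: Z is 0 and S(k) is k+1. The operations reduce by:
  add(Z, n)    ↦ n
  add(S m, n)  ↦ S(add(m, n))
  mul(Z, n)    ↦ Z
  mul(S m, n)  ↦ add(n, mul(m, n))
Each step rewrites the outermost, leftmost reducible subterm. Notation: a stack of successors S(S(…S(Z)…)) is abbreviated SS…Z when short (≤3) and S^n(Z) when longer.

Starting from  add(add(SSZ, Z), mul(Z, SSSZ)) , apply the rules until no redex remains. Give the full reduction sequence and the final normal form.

  start: add(add(SSZ, Z), mul(Z, SSSZ))
  [1] add(S(add(SZ, Z)), mul(Z, SSSZ))
  [2] S(add(add(SZ, Z), mul(Z, SSSZ)))
  [3] S(add(S(add(Z, Z)), mul(Z, SSSZ)))
  [4] S(S(add(add(Z, Z), mul(Z, SSSZ))))
  [5] S(S(add(Z, mul(Z, SSSZ))))
  [6] S(S(mul(Z, SSSZ)))
  [7] SSZ

Answer: normal form = SSZ  (in 7 steps)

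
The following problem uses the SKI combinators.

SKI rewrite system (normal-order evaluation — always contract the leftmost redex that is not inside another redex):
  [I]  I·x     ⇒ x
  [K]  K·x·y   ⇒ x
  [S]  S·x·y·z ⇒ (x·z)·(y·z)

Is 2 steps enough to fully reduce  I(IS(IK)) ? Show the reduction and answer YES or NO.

  start: I(IS(IK))
  [1] IS(IK)
  [2] S(IK)

Answer: NO — after 2 steps the term is S(IK), not yet normal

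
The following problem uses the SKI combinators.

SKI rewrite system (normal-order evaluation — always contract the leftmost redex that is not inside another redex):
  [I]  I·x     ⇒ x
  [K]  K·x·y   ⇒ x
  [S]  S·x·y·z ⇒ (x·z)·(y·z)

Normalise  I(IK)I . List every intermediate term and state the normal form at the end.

  start: I(IK)I
  step 1: IKI
  step 2: KI

Answer: normal form = KI  (in 2 steps)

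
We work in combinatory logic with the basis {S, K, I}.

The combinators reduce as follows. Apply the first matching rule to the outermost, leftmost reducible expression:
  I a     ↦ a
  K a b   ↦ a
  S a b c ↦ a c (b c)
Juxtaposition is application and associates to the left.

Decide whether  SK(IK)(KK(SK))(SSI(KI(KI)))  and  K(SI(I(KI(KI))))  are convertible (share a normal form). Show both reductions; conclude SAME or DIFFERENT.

Answer: SAME — A ⇓ K(SII), B ⇓ K(SII)

Derivation:
Term A:
  start: SK(IK)(KK(SK))(SSI(KI(KI)))
  →1  K(KK(SK))(IK(KK(SK)))(SSI(KI(KI)))
  →2  KK(SK)(SSI(KI(KI)))
  →3  K(SSI(KI(KI)))
  →4  K(S(KI(KI))(I(KI(KI))))
  →5  K(SI(I(KI(KI))))
  →6  K(SI(KI(KI)))
  →7  K(SII)

Term B:
  start: K(SI(I(KI(KI))))
  →1  K(SI(KI(KI)))
  →2  K(SII)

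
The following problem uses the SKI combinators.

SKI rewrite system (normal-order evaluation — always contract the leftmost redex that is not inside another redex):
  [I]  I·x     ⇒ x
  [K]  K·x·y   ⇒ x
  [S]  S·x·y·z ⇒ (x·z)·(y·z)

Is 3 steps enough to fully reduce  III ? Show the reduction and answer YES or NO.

  start: III
  →1  II
  →2  I

Answer: YES — reaches normal form I in 2 ≤ 3 steps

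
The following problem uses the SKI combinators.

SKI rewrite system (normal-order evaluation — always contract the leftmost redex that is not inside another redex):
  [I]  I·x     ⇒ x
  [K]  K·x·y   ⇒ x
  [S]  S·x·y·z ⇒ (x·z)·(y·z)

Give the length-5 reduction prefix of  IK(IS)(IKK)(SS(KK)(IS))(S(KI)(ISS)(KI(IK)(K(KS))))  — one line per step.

Answer: after 5 steps: S(SS(KK(IS)))(S(KI)(ISS)(KI(IK)(K(KS))))

Working:
  start: IK(IS)(IKK)(SS(KK)(IS))(S(KI)(ISS)(KI(IK)(K(KS))))
  step 1: K(IS)(IKK)(SS(KK)(IS))(S(KI)(ISS)(KI(IK)(K(KS))))
  step 2: IS(SS(KK)(IS))(S(KI)(ISS)(KI(IK)(K(KS))))
  step 3: S(SS(KK)(IS))(S(KI)(ISS)(KI(IK)(K(KS))))
  step 4: S(S(IS)(KK(IS)))(S(KI)(ISS)(KI(IK)(K(KS))))
  step 5: S(SS(KK(IS)))(S(KI)(ISS)(KI(IK)(K(KS))))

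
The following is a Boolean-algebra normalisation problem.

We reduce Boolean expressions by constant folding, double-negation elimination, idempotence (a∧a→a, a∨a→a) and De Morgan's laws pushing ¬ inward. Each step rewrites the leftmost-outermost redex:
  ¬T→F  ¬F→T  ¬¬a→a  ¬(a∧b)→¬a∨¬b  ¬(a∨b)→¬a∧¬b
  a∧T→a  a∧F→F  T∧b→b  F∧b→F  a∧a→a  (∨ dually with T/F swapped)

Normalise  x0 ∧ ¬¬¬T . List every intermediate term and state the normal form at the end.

  start: x0 ∧ ¬¬¬T
  →1  x0 ∧ ¬T
  →2  x0 ∧ F
  →3  F

Answer: normal form = F  (in 3 steps)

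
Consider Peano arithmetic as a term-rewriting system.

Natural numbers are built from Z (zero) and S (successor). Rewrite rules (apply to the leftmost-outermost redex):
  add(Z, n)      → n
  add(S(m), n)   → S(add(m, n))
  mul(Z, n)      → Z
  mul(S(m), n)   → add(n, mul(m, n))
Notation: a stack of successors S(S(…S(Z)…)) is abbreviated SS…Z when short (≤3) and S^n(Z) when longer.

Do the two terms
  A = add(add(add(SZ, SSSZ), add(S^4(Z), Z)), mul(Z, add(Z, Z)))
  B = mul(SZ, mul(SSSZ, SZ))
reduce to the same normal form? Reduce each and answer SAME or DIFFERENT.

Term A:
  start: add(add(add(SZ, SSSZ), add(S^4(Z), Z)), mul(Z, add(Z, Z)))
  →1  add(add(S(add(Z, SSSZ)), add(S^4(Z), Z)), mul(Z, add(Z, Z)))
  →2  add(S(add(add(Z, SSSZ), add(S^4(Z), Z))), mul(Z, add(Z, Z)))
  →3  S(add(add(add(Z, SSSZ), add(S^4(Z), Z)), mul(Z, add(Z, Z))))
  →4  S(add(add(SSSZ, add(S^4(Z), Z)), mul(Z, add(Z, Z))))
  →5  S(add(S(add(SSZ, add(S^4(Z), Z))), mul(Z, add(Z, Z))))
  →6  S(S(add(add(SSZ, add(S^4(Z), Z)), mul(Z, add(Z, Z)))))
  →7  S(S(add(S(add(SZ, add(S^4(Z), Z))), mul(Z, add(Z, Z)))))
  →8  S(S(S(add(add(SZ, add(S^4(Z), Z)), mul(Z, add(Z, Z))))))
  →9  S(S(S(add(S(add(Z, add(S^4(Z), Z))), mul(Z, add(Z, Z))))))
  →10  S(S(S(S(add(add(Z, add(S^4(Z), Z)), mul(Z, add(Z, Z)))))))
  →11  S(S(S(S(add(add(S^4(Z), Z), mul(Z, add(Z, Z)))))))
  →12  S(S(S(S(add(S(add(SSSZ, Z)), mul(Z, add(Z, Z)))))))
  →13  S(S(S(S(S(add(add(SSSZ, Z), mul(Z, add(Z, Z))))))))
  →14  S(S(S(S(S(add(S(add(SSZ, Z)), mul(Z, add(Z, Z))))))))
  →15  S(S(S(S(S(S(add(add(SSZ, Z), mul(Z, add(Z, Z)))))))))
  →16  S(S(S(S(S(S(add(S(add(SZ, Z)), mul(Z, add(Z, Z)))))))))
  →17  S(S(S(S(S(S(S(add(add(SZ, Z), mul(Z, add(Z, Z))))))))))
  →18  S(S(S(S(S(S(S(add(S(add(Z, Z)), mul(Z, add(Z, Z))))))))))
  →19  S(S(S(S(S(S(S(S(add(add(Z, Z), mul(Z, add(Z, Z)))))))))))
  →20  S(S(S(S(S(S(S(S(add(Z, mul(Z, add(Z, Z)))))))))))
  →21  S(S(S(S(S(S(S(S(mul(Z, add(Z, Z))))))))))
  →22  S^8(Z)

Term B:
  start: mul(SZ, mul(SSSZ, SZ))
  →1  add(mul(SSSZ, SZ), mul(Z, mul(SSSZ, SZ)))
  →2  add(add(SZ, mul(SSZ, SZ)), mul(Z, mul(SSSZ, SZ)))
  →3  add(S(add(Z, mul(SSZ, SZ))), mul(Z, mul(SSSZ, SZ)))
  →4  S(add(add(Z, mul(SSZ, SZ)), mul(Z, mul(SSSZ, SZ))))
  →5  S(add(mul(SSZ, SZ), mul(Z, mul(SSSZ, SZ))))
  →6  S(add(add(SZ, mul(SZ, SZ)), mul(Z, mul(SSSZ, SZ))))
  →7  S(add(S(add(Z, mul(SZ, SZ))), mul(Z, mul(SSSZ, SZ))))
  →8  S(S(add(add(Z, mul(SZ, SZ)), mul(Z, mul(SSSZ, SZ)))))
  →9  S(S(add(mul(SZ, SZ), mul(Z, mul(SSSZ, SZ)))))
  →10  S(S(add(add(SZ, mul(Z, SZ)), mul(Z, mul(SSSZ, SZ)))))
  →11  S(S(add(S(add(Z, mul(Z, SZ))), mul(Z, mul(SSSZ, SZ)))))
  →12  S(S(S(add(add(Z, mul(Z, SZ)), mul(Z, mul(SSSZ, SZ))))))
  →13  S(S(S(add(mul(Z, SZ), mul(Z, mul(SSSZ, SZ))))))
  →14  S(S(S(add(Z, mul(Z, mul(SSSZ, SZ))))))
  →15  S(S(S(mul(Z, mul(SSSZ, SZ)))))
  →16  SSSZ

Answer: DIFFERENT — A ⇓ S^8(Z), B ⇓ SSSZ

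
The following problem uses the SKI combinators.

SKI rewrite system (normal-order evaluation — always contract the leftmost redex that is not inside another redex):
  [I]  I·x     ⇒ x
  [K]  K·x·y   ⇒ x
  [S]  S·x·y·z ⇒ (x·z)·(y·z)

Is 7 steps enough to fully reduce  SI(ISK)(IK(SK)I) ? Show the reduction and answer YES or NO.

  start: SI(ISK)(IK(SK)I)
  step 1: I(IK(SK)I)(ISK(IK(SK)I))
  step 2: IK(SK)I(ISK(IK(SK)I))
  step 3: K(SK)I(ISK(IK(SK)I))
  step 4: SK(ISK(IK(SK)I))
  step 5: SK(SK(IK(SK)I))
  step 6: SK(SK(K(SK)I))
  step 7: SK(SK(SK))

Answer: YES — reaches normal form SK(SK(SK)) in 7 ≤ 7 steps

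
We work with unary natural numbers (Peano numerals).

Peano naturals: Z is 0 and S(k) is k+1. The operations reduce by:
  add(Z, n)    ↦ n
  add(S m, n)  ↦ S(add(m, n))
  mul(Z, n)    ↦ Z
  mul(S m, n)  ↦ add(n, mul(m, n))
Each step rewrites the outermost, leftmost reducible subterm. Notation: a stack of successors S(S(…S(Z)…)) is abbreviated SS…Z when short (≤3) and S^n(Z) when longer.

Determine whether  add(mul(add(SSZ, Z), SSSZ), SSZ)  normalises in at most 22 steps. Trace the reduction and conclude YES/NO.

Answer: YES — reaches normal form S^8(Z) in 21 ≤ 22 steps

Reduction:
  start: add(mul(add(SSZ, Z), SSSZ), SSZ)
  [1] add(mul(S(add(SZ, Z)), SSSZ), SSZ)
  [2] add(add(SSSZ, mul(add(SZ, Z), SSSZ)), SSZ)
  [3] add(S(add(SSZ, mul(add(SZ, Z), SSSZ))), SSZ)
  [4] S(add(add(SSZ, mul(add(SZ, Z), SSSZ)), SSZ))
  [5] S(add(S(add(SZ, mul(add(SZ, Z), SSSZ))), SSZ))
  [6] S(S(add(add(SZ, mul(add(SZ, Z), SSSZ)), SSZ)))
  [7] S(S(add(S(add(Z, mul(add(SZ, Z), SSSZ))), SSZ)))
  [8] S(S(S(add(add(Z, mul(add(SZ, Z), SSSZ)), SSZ))))
  [9] S(S(S(add(mul(add(SZ, Z), SSSZ), SSZ))))
  [10] S(S(S(add(mul(S(add(Z, Z)), SSSZ), SSZ))))
  [11] S(S(S(add(add(SSSZ, mul(add(Z, Z), SSSZ)), SSZ))))
  [12] S(S(S(add(S(add(SSZ, mul(add(Z, Z), SSSZ))), SSZ))))
  [13] S(S(S(S(add(add(SSZ, mul(add(Z, Z), SSSZ)), SSZ)))))
  [14] S(S(S(S(add(S(add(SZ, mul(add(Z, Z), SSSZ))), SSZ)))))
  [15] S(S(S(S(S(add(add(SZ, mul(add(Z, Z), SSSZ)), SSZ))))))
  [16] S(S(S(S(S(add(S(add(Z, mul(add(Z, Z), SSSZ))), SSZ))))))
  [17] S(S(S(S(S(S(add(add(Z, mul(add(Z, Z), SSSZ)), SSZ)))))))
  [18] S(S(S(S(S(S(add(mul(add(Z, Z), SSSZ), SSZ)))))))
  [19] S(S(S(S(S(S(add(mul(Z, SSSZ), SSZ)))))))
  [20] S(S(S(S(S(S(add(Z, SSZ)))))))
  [21] S^8(Z)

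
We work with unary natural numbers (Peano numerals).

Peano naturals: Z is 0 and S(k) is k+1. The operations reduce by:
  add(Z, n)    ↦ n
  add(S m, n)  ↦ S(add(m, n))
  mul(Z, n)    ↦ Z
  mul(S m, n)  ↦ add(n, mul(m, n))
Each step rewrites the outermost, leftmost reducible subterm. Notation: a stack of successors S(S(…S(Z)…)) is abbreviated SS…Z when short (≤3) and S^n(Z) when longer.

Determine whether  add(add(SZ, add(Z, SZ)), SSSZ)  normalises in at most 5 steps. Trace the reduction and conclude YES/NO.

  start: add(add(SZ, add(Z, SZ)), SSSZ)
  →1  add(S(add(Z, add(Z, SZ))), SSSZ)
  →2  S(add(add(Z, add(Z, SZ)), SSSZ))
  →3  S(add(add(Z, SZ), SSSZ))
  →4  S(add(SZ, SSSZ))
  →5  S(S(add(Z, SSSZ)))

Answer: NO — after 5 steps the term is S(S(add(Z, SSSZ))), not yet normal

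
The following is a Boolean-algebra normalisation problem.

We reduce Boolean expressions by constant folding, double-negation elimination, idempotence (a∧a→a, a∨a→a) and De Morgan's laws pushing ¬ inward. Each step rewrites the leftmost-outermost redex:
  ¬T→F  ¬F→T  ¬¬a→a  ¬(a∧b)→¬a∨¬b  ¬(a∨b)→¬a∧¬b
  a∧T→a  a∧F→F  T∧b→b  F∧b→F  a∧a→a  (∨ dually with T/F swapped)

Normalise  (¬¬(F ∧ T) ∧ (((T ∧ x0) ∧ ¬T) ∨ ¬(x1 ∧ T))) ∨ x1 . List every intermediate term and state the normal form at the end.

  start: (¬¬(F ∧ T) ∧ (((T ∧ x0) ∧ ¬T) ∨ ¬(x1 ∧ T))) ∨ x1
  step 1: ((F ∧ T) ∧ (((T ∧ x0) ∧ ¬T) ∨ ¬(x1 ∧ T))) ∨ x1
  step 2: (F ∧ (((T ∧ x0) ∧ ¬T) ∨ ¬(x1 ∧ T))) ∨ x1
  step 3: F ∨ x1
  step 4: x1

Answer: normal form = x1  (in 4 steps)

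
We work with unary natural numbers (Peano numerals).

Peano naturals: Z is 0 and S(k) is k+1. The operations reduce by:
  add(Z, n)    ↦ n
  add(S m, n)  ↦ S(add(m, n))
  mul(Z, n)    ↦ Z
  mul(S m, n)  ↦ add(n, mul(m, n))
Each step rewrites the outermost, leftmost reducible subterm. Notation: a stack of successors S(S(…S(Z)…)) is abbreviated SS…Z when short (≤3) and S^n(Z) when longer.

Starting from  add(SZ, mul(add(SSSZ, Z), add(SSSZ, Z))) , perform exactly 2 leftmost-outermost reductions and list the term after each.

Answer: after 2 steps: S(mul(add(SSSZ, Z), add(SSSZ, Z)))

Working:
  start: add(SZ, mul(add(SSSZ, Z), add(SSSZ, Z)))
  step 1: S(add(Z, mul(add(SSSZ, Z), add(SSSZ, Z))))
  step 2: S(mul(add(SSSZ, Z), add(SSSZ, Z)))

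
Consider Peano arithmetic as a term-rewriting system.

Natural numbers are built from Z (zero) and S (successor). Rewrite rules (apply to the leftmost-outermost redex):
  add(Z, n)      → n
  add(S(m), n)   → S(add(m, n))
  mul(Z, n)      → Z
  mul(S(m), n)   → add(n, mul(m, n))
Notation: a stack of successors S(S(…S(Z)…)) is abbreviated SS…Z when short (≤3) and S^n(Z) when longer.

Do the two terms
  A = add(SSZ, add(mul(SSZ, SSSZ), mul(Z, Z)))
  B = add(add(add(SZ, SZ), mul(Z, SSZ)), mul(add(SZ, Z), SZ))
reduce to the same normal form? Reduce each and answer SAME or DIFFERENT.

Term A:
  start: add(SSZ, add(mul(SSZ, SSSZ), mul(Z, Z)))
  →1  S(add(SZ, add(mul(SSZ, SSSZ), mul(Z, Z))))
  →2  S(S(add(Z, add(mul(SSZ, SSSZ), mul(Z, Z)))))
  →3  S(S(add(mul(SSZ, SSSZ), mul(Z, Z))))
  →4  S(S(add(add(SSSZ, mul(SZ, SSSZ)), mul(Z, Z))))
  →5  S(S(add(S(add(SSZ, mul(SZ, SSSZ))), mul(Z, Z))))
  →6  S(S(S(add(add(SSZ, mul(SZ, SSSZ)), mul(Z, Z)))))
  →7  S(S(S(add(S(add(SZ, mul(SZ, SSSZ))), mul(Z, Z)))))
  →8  S(S(S(S(add(add(SZ, mul(SZ, SSSZ)), mul(Z, Z))))))
  →9  S(S(S(S(add(S(add(Z, mul(SZ, SSSZ))), mul(Z, Z))))))
  →10  S(S(S(S(S(add(add(Z, mul(SZ, SSSZ)), mul(Z, Z)))))))
  →11  S(S(S(S(S(add(mul(SZ, SSSZ), mul(Z, Z)))))))
  →12  S(S(S(S(S(add(add(SSSZ, mul(Z, SSSZ)), mul(Z, Z)))))))
  →13  S(S(S(S(S(add(S(add(SSZ, mul(Z, SSSZ))), mul(Z, Z)))))))
  →14  S(S(S(S(S(S(add(add(SSZ, mul(Z, SSSZ)), mul(Z, Z))))))))
  →15  S(S(S(S(S(S(add(S(add(SZ, mul(Z, SSSZ))), mul(Z, Z))))))))
  →16  S(S(S(S(S(S(S(add(add(SZ, mul(Z, SSSZ)), mul(Z, Z)))))))))
  →17  S(S(S(S(S(S(S(add(S(add(Z, mul(Z, SSSZ))), mul(Z, Z)))))))))
  →18  S(S(S(S(S(S(S(S(add(add(Z, mul(Z, SSSZ)), mul(Z, Z))))))))))
  →19  S(S(S(S(S(S(S(S(add(mul(Z, SSSZ), mul(Z, Z))))))))))
  →20  S(S(S(S(S(S(S(S(add(Z, mul(Z, Z))))))))))
  →21  S(S(S(S(S(S(S(S(mul(Z, Z)))))))))
  →22  S^8(Z)

Term B:
  start: add(add(add(SZ, SZ), mul(Z, SSZ)), mul(add(SZ, Z), SZ))
  →1  add(add(S(add(Z, SZ)), mul(Z, SSZ)), mul(add(SZ, Z), SZ))
  →2  add(S(add(add(Z, SZ), mul(Z, SSZ))), mul(add(SZ, Z), SZ))
  →3  S(add(add(add(Z, SZ), mul(Z, SSZ)), mul(add(SZ, Z), SZ)))
  →4  S(add(add(SZ, mul(Z, SSZ)), mul(add(SZ, Z), SZ)))
  →5  S(add(S(add(Z, mul(Z, SSZ))), mul(add(SZ, Z), SZ)))
  →6  S(S(add(add(Z, mul(Z, SSZ)), mul(add(SZ, Z), SZ))))
  →7  S(S(add(mul(Z, SSZ), mul(add(SZ, Z), SZ))))
  →8  S(S(add(Z, mul(add(SZ, Z), SZ))))
  →9  S(S(mul(add(SZ, Z), SZ)))
  →10  S(S(mul(S(add(Z, Z)), SZ)))
  →11  S(S(add(SZ, mul(add(Z, Z), SZ))))
  →12  S(S(S(add(Z, mul(add(Z, Z), SZ)))))
  →13  S(S(S(mul(add(Z, Z), SZ))))
  →14  S(S(S(mul(Z, SZ))))
  →15  SSSZ

Answer: DIFFERENT — A ⇓ S^8(Z), B ⇓ SSSZ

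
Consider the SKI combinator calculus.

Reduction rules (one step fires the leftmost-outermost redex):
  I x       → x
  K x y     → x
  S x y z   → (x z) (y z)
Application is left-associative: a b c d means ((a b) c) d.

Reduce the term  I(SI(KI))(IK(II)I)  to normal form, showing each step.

  start: I(SI(KI))(IK(II)I)
  [1] SI(KI)(IK(II)I)
  [2] I(IK(II)I)(KI(IK(II)I))
  [3] IK(II)I(KI(IK(II)I))
  [4] K(II)I(KI(IK(II)I))
  [5] II(KI(IK(II)I))
  [6] I(KI(IK(II)I))
  [7] KI(IK(II)I)
  [8] I

Answer: normal form = I  (in 8 steps)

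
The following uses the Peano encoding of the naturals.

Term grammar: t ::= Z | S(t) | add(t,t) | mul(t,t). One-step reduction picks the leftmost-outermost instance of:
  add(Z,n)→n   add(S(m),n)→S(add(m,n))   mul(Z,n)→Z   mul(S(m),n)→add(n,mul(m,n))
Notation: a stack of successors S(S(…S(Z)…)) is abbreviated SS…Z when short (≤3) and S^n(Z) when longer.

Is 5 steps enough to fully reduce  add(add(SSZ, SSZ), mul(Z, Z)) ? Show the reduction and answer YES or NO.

Answer: NO — after 5 steps the term is S(S(add(SSZ, mul(Z, Z)))), not yet normal

Working:
  start: add(add(SSZ, SSZ), mul(Z, Z))
  →1  add(S(add(SZ, SSZ)), mul(Z, Z))
  →2  S(add(add(SZ, SSZ), mul(Z, Z)))
  →3  S(add(S(add(Z, SSZ)), mul(Z, Z)))
  →4  S(S(add(add(Z, SSZ), mul(Z, Z))))
  →5  S(S(add(SSZ, mul(Z, Z))))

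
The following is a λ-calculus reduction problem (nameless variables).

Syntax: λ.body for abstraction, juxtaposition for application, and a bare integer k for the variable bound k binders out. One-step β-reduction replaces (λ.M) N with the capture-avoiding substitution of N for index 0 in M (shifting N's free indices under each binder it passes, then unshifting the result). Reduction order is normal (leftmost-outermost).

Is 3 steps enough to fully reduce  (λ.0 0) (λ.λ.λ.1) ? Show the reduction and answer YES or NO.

  start: (λ.0 0) (λ.λ.λ.1)
  →1  (λ.λ.λ.1) (λ.λ.λ.1)
  →2  λ.λ.1

Answer: YES — reaches normal form λ.λ.1 in 2 ≤ 3 steps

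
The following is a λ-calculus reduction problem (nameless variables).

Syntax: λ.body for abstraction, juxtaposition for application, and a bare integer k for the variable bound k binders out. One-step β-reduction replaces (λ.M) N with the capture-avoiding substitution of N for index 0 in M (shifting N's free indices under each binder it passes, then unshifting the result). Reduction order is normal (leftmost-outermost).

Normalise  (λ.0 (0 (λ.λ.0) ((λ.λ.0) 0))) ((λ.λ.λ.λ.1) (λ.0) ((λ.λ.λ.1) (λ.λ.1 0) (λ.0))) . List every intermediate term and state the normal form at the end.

  start: (λ.0 (0 (λ.λ.0) ((λ.λ.0) 0))) ((λ.λ.λ.λ.1) (λ.0) ((λ.λ.λ.1) (λ.λ.1 0) (λ.0)))
  step 1: (λ.λ.λ.λ.1) (λ.0) ((λ.λ.λ.1) (λ.λ.1 0) (λ.0)) ((λ.λ.λ.λ.1) (λ.0) ((λ.λ.λ.1) (λ.λ.1 0) (λ.0)) (λ.λ.0) ((λ.λ.0) ((λ.λ.λ.λ.1) (λ.0) ((λ.λ.λ.1) (λ.λ.1 0) (λ.0)))))
  step 2: (λ.λ.λ.1) ((λ.λ.λ.1) (λ.λ.1 0) (λ.0)) ((λ.λ.λ.λ.1) (λ.0) ((λ.λ.λ.1) (λ.λ.1 0) (λ.0)) (λ.λ.0) ((λ.λ.0) ((λ.λ.λ.λ.1) (λ.0) ((λ.λ.λ.1) (λ.λ.1 0) (λ.0)))))
  step 3: (λ.λ.1) ((λ.λ.λ.λ.1) (λ.0) ((λ.λ.λ.1) (λ.λ.1 0) (λ.0)) (λ.λ.0) ((λ.λ.0) ((λ.λ.λ.λ.1) (λ.0) ((λ.λ.λ.1) (λ.λ.1 0) (λ.0)))))
  step 4: λ.(λ.λ.λ.λ.1) (λ.0) ((λ.λ.λ.1) (λ.λ.1 0) (λ.0)) (λ.λ.0) ((λ.λ.0) ((λ.λ.λ.λ.1) (λ.0) ((λ.λ.λ.1) (λ.λ.1 0) (λ.0))))
  step 5: λ.(λ.λ.λ.1) ((λ.λ.λ.1) (λ.λ.1 0) (λ.0)) (λ.λ.0) ((λ.λ.0) ((λ.λ.λ.λ.1) (λ.0) ((λ.λ.λ.1) (λ.λ.1 0) (λ.0))))
  step 6: λ.(λ.λ.1) (λ.λ.0) ((λ.λ.0) ((λ.λ.λ.λ.1) (λ.0) ((λ.λ.λ.1) (λ.λ.1 0) (λ.0))))
  step 7: λ.(λ.λ.λ.0) ((λ.λ.0) ((λ.λ.λ.λ.1) (λ.0) ((λ.λ.λ.1) (λ.λ.1 0) (λ.0))))
  step 8: λ.λ.λ.0

Answer: normal form = λ.λ.λ.0  (in 8 steps)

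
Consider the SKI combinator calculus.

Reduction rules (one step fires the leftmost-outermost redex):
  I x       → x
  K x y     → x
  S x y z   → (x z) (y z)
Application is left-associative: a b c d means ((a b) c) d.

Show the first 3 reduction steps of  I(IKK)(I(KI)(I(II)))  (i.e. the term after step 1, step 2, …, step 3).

  start: I(IKK)(I(KI)(I(II)))
  [1] IKK(I(KI)(I(II)))
  [2] KK(I(KI)(I(II)))
  [3] K

Answer: after 3 steps: K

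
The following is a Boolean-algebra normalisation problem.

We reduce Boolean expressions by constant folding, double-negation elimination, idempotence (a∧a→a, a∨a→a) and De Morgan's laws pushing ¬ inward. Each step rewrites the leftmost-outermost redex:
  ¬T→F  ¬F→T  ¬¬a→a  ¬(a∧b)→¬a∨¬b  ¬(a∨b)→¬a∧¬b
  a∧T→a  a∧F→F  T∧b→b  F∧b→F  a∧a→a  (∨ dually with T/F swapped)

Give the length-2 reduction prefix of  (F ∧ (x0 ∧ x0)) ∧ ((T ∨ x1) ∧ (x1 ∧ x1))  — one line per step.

  start: (F ∧ (x0 ∧ x0)) ∧ ((T ∨ x1) ∧ (x1 ∧ x1))
  step 1: F ∧ ((T ∨ x1) ∧ (x1 ∧ x1))
  step 2: F

Answer: after 2 steps: F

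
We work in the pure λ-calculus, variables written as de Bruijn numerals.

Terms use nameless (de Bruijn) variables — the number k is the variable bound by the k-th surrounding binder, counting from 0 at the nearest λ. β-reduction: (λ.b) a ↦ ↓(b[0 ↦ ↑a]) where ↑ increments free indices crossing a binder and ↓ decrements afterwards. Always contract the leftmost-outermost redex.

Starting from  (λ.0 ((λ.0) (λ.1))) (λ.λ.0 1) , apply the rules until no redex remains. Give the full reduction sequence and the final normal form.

  start: (λ.0 ((λ.0) (λ.1))) (λ.λ.0 1)
  step 1: (λ.λ.0 1) ((λ.0) (λ.λ.λ.0 1))
  step 2: λ.0 ((λ.0) (λ.λ.λ.0 1))
  step 3: λ.0 (λ.λ.λ.0 1)

Answer: normal form = λ.0 (λ.λ.λ.0 1)  (in 3 steps)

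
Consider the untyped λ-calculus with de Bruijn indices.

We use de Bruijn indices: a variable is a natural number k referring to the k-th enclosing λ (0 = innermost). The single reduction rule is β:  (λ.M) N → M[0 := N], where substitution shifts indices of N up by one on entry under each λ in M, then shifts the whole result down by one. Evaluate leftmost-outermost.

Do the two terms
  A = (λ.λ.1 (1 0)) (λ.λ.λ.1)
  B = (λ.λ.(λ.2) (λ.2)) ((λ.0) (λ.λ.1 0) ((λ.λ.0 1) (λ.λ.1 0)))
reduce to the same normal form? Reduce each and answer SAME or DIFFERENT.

Term A:
  start: (λ.λ.1 (1 0)) (λ.λ.λ.1)
  →1  λ.(λ.λ.λ.1) ((λ.λ.λ.1) 0)
  →2  λ.λ.λ.1

Term B:
  start: (λ.λ.(λ.2) (λ.2)) ((λ.0) (λ.λ.1 0) ((λ.λ.0 1) (λ.λ.1 0)))
  →1  λ.(λ.(λ.0) (λ.λ.1 0) ((λ.λ.0 1) (λ.λ.1 0))) (λ.(λ.0) (λ.λ.1 0) ((λ.λ.0 1) (λ.λ.1 0)))
  →2  λ.(λ.0) (λ.λ.1 0) ((λ.λ.0 1) (λ.λ.1 0))
  →3  λ.(λ.λ.1 0) ((λ.λ.0 1) (λ.λ.1 0))
  →4  λ.λ.(λ.λ.0 1) (λ.λ.1 0) 0
  →5  λ.λ.(λ.0 (λ.λ.1 0)) 0
  →6  λ.λ.0 (λ.λ.1 0)

Answer: DIFFERENT — A ⇓ λ.λ.λ.1, B ⇓ λ.λ.0 (λ.λ.1 0)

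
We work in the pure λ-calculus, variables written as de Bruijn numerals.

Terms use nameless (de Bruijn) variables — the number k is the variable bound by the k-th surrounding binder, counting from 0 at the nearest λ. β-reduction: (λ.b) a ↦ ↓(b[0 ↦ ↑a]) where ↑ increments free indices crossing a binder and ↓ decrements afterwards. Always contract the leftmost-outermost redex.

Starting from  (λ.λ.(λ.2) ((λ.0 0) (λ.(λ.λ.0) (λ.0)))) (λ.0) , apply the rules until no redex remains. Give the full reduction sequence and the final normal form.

Answer: normal form = λ.λ.0  (in 2 steps)

Derivation:
  start: (λ.λ.(λ.2) ((λ.0 0) (λ.(λ.λ.0) (λ.0)))) (λ.0)
  step 1: λ.(λ.λ.0) ((λ.0 0) (λ.(λ.λ.0) (λ.0)))
  step 2: λ.λ.0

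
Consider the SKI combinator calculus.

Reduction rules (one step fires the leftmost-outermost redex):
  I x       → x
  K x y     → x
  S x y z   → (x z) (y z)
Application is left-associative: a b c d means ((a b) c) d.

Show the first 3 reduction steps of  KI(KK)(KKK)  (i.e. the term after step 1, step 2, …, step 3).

  start: KI(KK)(KKK)
  step 1: I(KKK)
  step 2: KKK
  step 3: K

Answer: after 3 steps: K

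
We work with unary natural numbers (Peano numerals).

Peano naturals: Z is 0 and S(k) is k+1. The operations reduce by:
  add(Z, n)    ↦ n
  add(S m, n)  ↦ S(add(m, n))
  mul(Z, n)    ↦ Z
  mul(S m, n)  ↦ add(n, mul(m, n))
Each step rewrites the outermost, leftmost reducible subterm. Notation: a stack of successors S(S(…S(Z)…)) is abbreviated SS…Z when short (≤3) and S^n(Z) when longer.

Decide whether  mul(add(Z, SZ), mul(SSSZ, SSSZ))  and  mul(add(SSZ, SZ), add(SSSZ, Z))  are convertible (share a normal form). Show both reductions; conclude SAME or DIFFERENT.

Term A:
  start: mul(add(Z, SZ), mul(SSSZ, SSSZ))
  [1] mul(SZ, mul(SSSZ, SSSZ))
  [2] add(mul(SSSZ, SSSZ), mul(Z, mul(SSSZ, SSSZ)))
  [3] add(add(SSSZ, mul(SSZ, SSSZ)), mul(Z, mul(SSSZ, SSSZ)))
  [4] add(S(add(SSZ, mul(SSZ, SSSZ))), mul(Z, mul(SSSZ, SSSZ)))
  [5] S(add(add(SSZ, mul(SSZ, SSSZ)), mul(Z, mul(SSSZ, SSSZ))))
  [6] S(add(S(add(SZ, mul(SSZ, SSSZ))), mul(Z, mul(SSSZ, SSSZ))))
  [7] S(S(add(add(SZ, mul(SSZ, SSSZ)), mul(Z, mul(SSSZ, SSSZ)))))
  [8] S(S(add(S(add(Z, mul(SSZ, SSSZ))), mul(Z, mul(SSSZ, SSSZ)))))
  [9] S(S(S(add(add(Z, mul(SSZ, SSSZ)), mul(Z, mul(SSSZ, SSSZ))))))
  [10] S(S(S(add(mul(SSZ, SSSZ), mul(Z, mul(SSSZ, SSSZ))))))
  [11] S(S(S(add(add(SSSZ, mul(SZ, SSSZ)), mul(Z, mul(SSSZ, SSSZ))))))
  [12] S(S(S(add(S(add(SSZ, mul(SZ, SSSZ))), mul(Z, mul(SSSZ, SSSZ))))))
  [13] S(S(S(S(add(add(SSZ, mul(SZ, SSSZ)), mul(Z, mul(SSSZ, SSSZ)))))))
  [14] S(S(S(S(add(S(add(SZ, mul(SZ, SSSZ))), mul(Z, mul(SSSZ, SSSZ)))))))
  [15] S(S(S(S(S(add(add(SZ, mul(SZ, SSSZ)), mul(Z, mul(SSSZ, SSSZ))))))))
  [16] S(S(S(S(S(add(S(add(Z, mul(SZ, SSSZ))), mul(Z, mul(SSSZ, SSSZ))))))))
  [17] S(S(S(S(S(S(add(add(Z, mul(SZ, SSSZ)), mul(Z, mul(SSSZ, SSSZ)))))))))
  [18] S(S(S(S(S(S(add(mul(SZ, SSSZ), mul(Z, mul(SSSZ, SSSZ)))))))))
  [19] S(S(S(S(S(S(add(add(SSSZ, mul(Z, SSSZ)), mul(Z, mul(SSSZ, SSSZ)))))))))
  [20] S(S(S(S(S(S(add(S(add(SSZ, mul(Z, SSSZ))), mul(Z, mul(SSSZ, SSSZ)))))))))
  [21] S(S(S(S(S(S(S(add(add(SSZ, mul(Z, SSSZ)), mul(Z, mul(SSSZ, SSSZ))))))))))
  [22] S(S(S(S(S(S(S(add(S(add(SZ, mul(Z, SSSZ))), mul(Z, mul(SSSZ, SSSZ))))))))))
  [23] S(S(S(S(S(S(S(S(add(add(SZ, mul(Z, SSSZ)), mul(Z, mul(SSSZ, SSSZ)))))))))))
  [24] S(S(S(S(S(S(S(S(add(S(add(Z, mul(Z, SSSZ))), mul(Z, mul(SSSZ, SSSZ)))))))))))
  [25] S(S(S(S(S(S(S(S(S(add(add(Z, mul(Z, SSSZ)), mul(Z, mul(SSSZ, SSSZ))))))))))))
  [26] S(S(S(S(S(S(S(S(S(add(mul(Z, SSSZ), mul(Z, mul(SSSZ, SSSZ))))))))))))
  [27] S(S(S(S(S(S(S(S(S(add(Z, mul(Z, mul(SSSZ, SSSZ))))))))))))
  [28] S(S(S(S(S(S(S(S(S(mul(Z, mul(SSSZ, SSSZ)))))))))))
  [29] S^9(Z)

Term B:
  start: mul(add(SSZ, SZ), add(SSSZ, Z))
  [1] mul(S(add(SZ, SZ)), add(SSSZ, Z))
  [2] add(add(SSSZ, Z), mul(add(SZ, SZ), add(SSSZ, Z)))
  [3] add(S(add(SSZ, Z)), mul(add(SZ, SZ), add(SSSZ, Z)))
  [4] S(add(add(SSZ, Z), mul(add(SZ, SZ), add(SSSZ, Z))))
  [5] S(add(S(add(SZ, Z)), mul(add(SZ, SZ), add(SSSZ, Z))))
  [6] S(S(add(add(SZ, Z), mul(add(SZ, SZ), add(SSSZ, Z)))))
  [7] S(S(add(S(add(Z, Z)), mul(add(SZ, SZ), add(SSSZ, Z)))))
  [8] S(S(S(add(add(Z, Z), mul(add(SZ, SZ), add(SSSZ, Z))))))
  [9] S(S(S(add(Z, mul(add(SZ, SZ), add(SSSZ, Z))))))
  [10] S(S(S(mul(add(SZ, SZ), add(SSSZ, Z)))))
  [11] S(S(S(mul(S(add(Z, SZ)), add(SSSZ, Z)))))
  [12] S(S(S(add(add(SSSZ, Z), mul(add(Z, SZ), add(SSSZ, Z))))))
  [13] S(S(S(add(S(add(SSZ, Z)), mul(add(Z, SZ), add(SSSZ, Z))))))
  [14] S(S(S(S(add(add(SSZ, Z), mul(add(Z, SZ), add(SSSZ, Z)))))))
  [15] S(S(S(S(add(S(add(SZ, Z)), mul(add(Z, SZ), add(SSSZ, Z)))))))
  [16] S(S(S(S(S(add(add(SZ, Z), mul(add(Z, SZ), add(SSSZ, Z))))))))
  [17] S(S(S(S(S(add(S(add(Z, Z)), mul(add(Z, SZ), add(SSSZ, Z))))))))
  [18] S(S(S(S(S(S(add(add(Z, Z), mul(add(Z, SZ), add(SSSZ, Z)))))))))
  [19] S(S(S(S(S(S(add(Z, mul(add(Z, SZ), add(SSSZ, Z)))))))))
  [20] S(S(S(S(S(S(mul(add(Z, SZ), add(SSSZ, Z))))))))
  [21] S(S(S(S(S(S(mul(SZ, add(SSSZ, Z))))))))
  [22] S(S(S(S(S(S(add(add(SSSZ, Z), mul(Z, add(SSSZ, Z)))))))))
  [23] S(S(S(S(S(S(add(S(add(SSZ, Z)), mul(Z, add(SSSZ, Z)))))))))
  [24] S(S(S(S(S(S(S(add(add(SSZ, Z), mul(Z, add(SSSZ, Z))))))))))
  [25] S(S(S(S(S(S(S(add(S(add(SZ, Z)), mul(Z, add(SSSZ, Z))))))))))
  [26] S(S(S(S(S(S(S(S(add(add(SZ, Z), mul(Z, add(SSSZ, Z)))))))))))
  [27] S(S(S(S(S(S(S(S(add(S(add(Z, Z)), mul(Z, add(SSSZ, Z)))))))))))
  [28] S(S(S(S(S(S(S(S(S(add(add(Z, Z), mul(Z, add(SSSZ, Z))))))))))))
  [29] S(S(S(S(S(S(S(S(S(add(Z, mul(Z, add(SSSZ, Z))))))))))))
  [30] S(S(S(S(S(S(S(S(S(mul(Z, add(SSSZ, Z)))))))))))
  [31] S^9(Z)

Answer: SAME — A ⇓ S^9(Z), B ⇓ S^9(Z)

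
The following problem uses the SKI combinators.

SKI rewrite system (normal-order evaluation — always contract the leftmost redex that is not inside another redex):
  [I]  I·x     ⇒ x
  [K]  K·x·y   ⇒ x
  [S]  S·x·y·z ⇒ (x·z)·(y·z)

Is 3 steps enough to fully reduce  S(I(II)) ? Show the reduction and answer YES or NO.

  start: S(I(II))
  →1  S(II)
  →2  SI

Answer: YES — reaches normal form SI in 2 ≤ 3 steps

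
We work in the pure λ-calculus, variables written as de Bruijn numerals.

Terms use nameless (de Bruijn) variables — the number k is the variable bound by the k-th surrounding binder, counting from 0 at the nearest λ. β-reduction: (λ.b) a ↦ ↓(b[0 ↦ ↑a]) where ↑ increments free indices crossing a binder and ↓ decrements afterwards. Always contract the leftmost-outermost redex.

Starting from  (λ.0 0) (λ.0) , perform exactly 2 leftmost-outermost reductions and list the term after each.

Answer: after 2 steps: λ.0

Working:
  start: (λ.0 0) (λ.0)
  [1] (λ.0) (λ.0)
  [2] λ.0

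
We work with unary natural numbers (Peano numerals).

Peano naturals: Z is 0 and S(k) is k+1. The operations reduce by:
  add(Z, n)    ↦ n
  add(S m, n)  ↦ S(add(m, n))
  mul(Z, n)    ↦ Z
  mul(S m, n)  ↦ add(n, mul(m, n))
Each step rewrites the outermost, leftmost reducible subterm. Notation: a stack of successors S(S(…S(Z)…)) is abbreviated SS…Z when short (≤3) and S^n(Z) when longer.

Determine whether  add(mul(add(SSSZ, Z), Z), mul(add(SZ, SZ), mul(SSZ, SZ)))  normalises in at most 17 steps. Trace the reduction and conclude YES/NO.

Answer: NO — after 17 steps the term is S(add(add(Z, mul(SZ, SZ)), mul(add(Z, SZ), mul(SSZ, SZ)))), not yet normal

Derivation:
  start: add(mul(add(SSSZ, Z), Z), mul(add(SZ, SZ), mul(SSZ, SZ)))
  →1  add(mul(S(add(SSZ, Z)), Z), mul(add(SZ, SZ), mul(SSZ, SZ)))
  →2  add(add(Z, mul(add(SSZ, Z), Z)), mul(add(SZ, SZ), mul(SSZ, SZ)))
  →3  add(mul(add(SSZ, Z), Z), mul(add(SZ, SZ), mul(SSZ, SZ)))
  →4  add(mul(S(add(SZ, Z)), Z), mul(add(SZ, SZ), mul(SSZ, SZ)))
  →5  add(add(Z, mul(add(SZ, Z), Z)), mul(add(SZ, SZ), mul(SSZ, SZ)))
  →6  add(mul(add(SZ, Z), Z), mul(add(SZ, SZ), mul(SSZ, SZ)))
  →7  add(mul(S(add(Z, Z)), Z), mul(add(SZ, SZ), mul(SSZ, SZ)))
  →8  add(add(Z, mul(add(Z, Z), Z)), mul(add(SZ, SZ), mul(SSZ, SZ)))
  →9  add(mul(add(Z, Z), Z), mul(add(SZ, SZ), mul(SSZ, SZ)))
  →10  add(mul(Z, Z), mul(add(SZ, SZ), mul(SSZ, SZ)))
  →11  add(Z, mul(add(SZ, SZ), mul(SSZ, SZ)))
  →12  mul(add(SZ, SZ), mul(SSZ, SZ))
  →13  mul(S(add(Z, SZ)), mul(SSZ, SZ))
  →14  add(mul(SSZ, SZ), mul(add(Z, SZ), mul(SSZ, SZ)))
  →15  add(add(SZ, mul(SZ, SZ)), mul(add(Z, SZ), mul(SSZ, SZ)))
  →16  add(S(add(Z, mul(SZ, SZ))), mul(add(Z, SZ), mul(SSZ, SZ)))
  →17  S(add(add(Z, mul(SZ, SZ)), mul(add(Z, SZ), mul(SSZ, SZ))))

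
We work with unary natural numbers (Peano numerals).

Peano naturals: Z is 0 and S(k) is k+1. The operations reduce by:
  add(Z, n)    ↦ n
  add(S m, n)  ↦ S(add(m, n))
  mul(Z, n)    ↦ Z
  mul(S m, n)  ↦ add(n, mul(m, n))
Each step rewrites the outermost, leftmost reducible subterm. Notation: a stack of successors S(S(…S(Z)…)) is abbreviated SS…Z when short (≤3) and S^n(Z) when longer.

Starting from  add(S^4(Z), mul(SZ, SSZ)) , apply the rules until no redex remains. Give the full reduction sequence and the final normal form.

Answer: normal form = S^6(Z)  (in 10 steps)

Reduction:
  start: add(S^4(Z), mul(SZ, SSZ))
  →1  S(add(SSSZ, mul(SZ, SSZ)))
  →2  S(S(add(SSZ, mul(SZ, SSZ))))
  →3  S(S(S(add(SZ, mul(SZ, SSZ)))))
  →4  S(S(S(S(add(Z, mul(SZ, SSZ))))))
  →5  S(S(S(S(mul(SZ, SSZ)))))
  →6  S(S(S(S(add(SSZ, mul(Z, SSZ))))))
  →7  S(S(S(S(S(add(SZ, mul(Z, SSZ)))))))
  →8  S(S(S(S(S(S(add(Z, mul(Z, SSZ))))))))
  →9  S(S(S(S(S(S(mul(Z, SSZ)))))))
  →10  S^6(Z)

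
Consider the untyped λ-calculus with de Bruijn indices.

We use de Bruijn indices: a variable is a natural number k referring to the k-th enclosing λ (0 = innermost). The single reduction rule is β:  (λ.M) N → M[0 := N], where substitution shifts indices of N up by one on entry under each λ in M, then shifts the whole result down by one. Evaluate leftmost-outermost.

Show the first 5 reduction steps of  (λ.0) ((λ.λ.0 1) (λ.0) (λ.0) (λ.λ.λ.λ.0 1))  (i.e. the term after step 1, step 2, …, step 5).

Answer: after 5 steps: λ.λ.λ.λ.0 1

Working:
  start: (λ.0) ((λ.λ.0 1) (λ.0) (λ.0) (λ.λ.λ.λ.0 1))
  →1  (λ.λ.0 1) (λ.0) (λ.0) (λ.λ.λ.λ.0 1)
  →2  (λ.0 (λ.0)) (λ.0) (λ.λ.λ.λ.0 1)
  →3  (λ.0) (λ.0) (λ.λ.λ.λ.0 1)
  →4  (λ.0) (λ.λ.λ.λ.0 1)
  →5  λ.λ.λ.λ.0 1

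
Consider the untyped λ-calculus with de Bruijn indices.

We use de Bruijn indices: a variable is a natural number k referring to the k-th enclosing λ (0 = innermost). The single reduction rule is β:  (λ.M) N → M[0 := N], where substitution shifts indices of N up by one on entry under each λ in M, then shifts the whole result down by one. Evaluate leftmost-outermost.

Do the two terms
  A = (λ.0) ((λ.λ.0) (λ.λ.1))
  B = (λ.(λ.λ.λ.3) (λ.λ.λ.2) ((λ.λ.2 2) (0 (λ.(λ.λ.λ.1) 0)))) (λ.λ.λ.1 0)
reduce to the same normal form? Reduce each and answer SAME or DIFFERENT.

Answer: DIFFERENT — A ⇓ λ.0, B ⇓ λ.λ.λ.λ.1 0

Derivation:
Term A:
  start: (λ.0) ((λ.λ.0) (λ.λ.1))
  →1  (λ.λ.0) (λ.λ.1)
  →2  λ.0

Term B:
  start: (λ.(λ.λ.λ.3) (λ.λ.λ.2) ((λ.λ.2 2) (0 (λ.(λ.λ.λ.1) 0)))) (λ.λ.λ.1 0)
  →1  (λ.λ.λ.λ.λ.λ.1 0) (λ.λ.λ.2) ((λ.λ.(λ.λ.λ.1 0) (λ.λ.λ.1 0)) ((λ.λ.λ.1 0) (λ.(λ.λ.λ.1) 0)))
  →2  (λ.λ.λ.λ.λ.1 0) ((λ.λ.(λ.λ.λ.1 0) (λ.λ.λ.1 0)) ((λ.λ.λ.1 0) (λ.(λ.λ.λ.1) 0)))
  →3  λ.λ.λ.λ.1 0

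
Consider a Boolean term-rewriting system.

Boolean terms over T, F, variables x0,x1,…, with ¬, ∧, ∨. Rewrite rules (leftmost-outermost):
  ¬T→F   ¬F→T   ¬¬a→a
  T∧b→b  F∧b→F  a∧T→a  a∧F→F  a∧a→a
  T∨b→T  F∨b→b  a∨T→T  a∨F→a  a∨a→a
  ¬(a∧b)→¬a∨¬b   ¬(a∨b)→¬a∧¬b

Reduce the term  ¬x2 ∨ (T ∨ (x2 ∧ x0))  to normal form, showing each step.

Answer: normal form = T  (in 2 steps)

Working:
  start: ¬x2 ∨ (T ∨ (x2 ∧ x0))
  →1  ¬x2 ∨ T
  →2  T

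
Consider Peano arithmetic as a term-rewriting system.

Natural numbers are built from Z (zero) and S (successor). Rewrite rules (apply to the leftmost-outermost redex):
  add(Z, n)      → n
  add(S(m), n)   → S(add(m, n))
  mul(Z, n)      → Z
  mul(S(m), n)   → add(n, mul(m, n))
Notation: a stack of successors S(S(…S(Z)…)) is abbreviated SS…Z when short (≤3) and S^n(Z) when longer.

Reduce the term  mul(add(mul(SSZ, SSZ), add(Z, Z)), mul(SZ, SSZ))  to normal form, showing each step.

  start: mul(add(mul(SSZ, SSZ), add(Z, Z)), mul(SZ, SSZ))
  step 1: mul(add(add(SSZ, mul(SZ, SSZ)), add(Z, Z)), mul(SZ, SSZ))
  step 2: mul(add(S(add(SZ, mul(SZ, SSZ))), add(Z, Z)), mul(SZ, SSZ))
  step 3: mul(S(add(add(SZ, mul(SZ, SSZ)), add(Z, Z))), mul(SZ, SSZ))
  step 4: add(mul(SZ, SSZ), mul(add(add(SZ, mul(SZ, SSZ)), add(Z, Z)), mul(SZ, SSZ)))
  step 5: add(add(SSZ, mul(Z, SSZ)), mul(add(add(SZ, mul(SZ, SSZ)), add(Z, Z)), mul(SZ, SSZ)))
  step 6: add(S(add(SZ, mul(Z, SSZ))), mul(add(add(SZ, mul(SZ, SSZ)), add(Z, Z)), mul(SZ, SSZ)))
  step 7: S(add(add(SZ, mul(Z, SSZ)), mul(add(add(SZ, mul(SZ, SSZ)), add(Z, Z)), mul(SZ, SSZ))))
  step 8: S(add(S(add(Z, mul(Z, SSZ))), mul(add(add(SZ, mul(SZ, SSZ)), add(Z, Z)), mul(SZ, SSZ))))
  step 9: S(S(add(add(Z, mul(Z, SSZ)), mul(add(add(SZ, mul(SZ, SSZ)), add(Z, Z)), mul(SZ, SSZ)))))
  step 10: S(S(add(mul(Z, SSZ), mul(add(add(SZ, mul(SZ, SSZ)), add(Z, Z)), mul(SZ, SSZ)))))
  step 11: S(S(add(Z, mul(add(add(SZ, mul(SZ, SSZ)), add(Z, Z)), mul(SZ, SSZ)))))
  step 12: S(S(mul(add(add(SZ, mul(SZ, SSZ)), add(Z, Z)), mul(SZ, SSZ))))
  step 13: S(S(mul(add(S(add(Z, mul(SZ, SSZ))), add(Z, Z)), mul(SZ, SSZ))))
  step 14: S(S(mul(S(add(add(Z, mul(SZ, SSZ)), add(Z, Z))), mul(SZ, SSZ))))
  step 15: S(S(add(mul(SZ, SSZ), mul(add(add(Z, mul(SZ, SSZ)), add(Z, Z)), mul(SZ, SSZ)))))
  step 16: S(S(add(add(SSZ, mul(Z, SSZ)), mul(add(add(Z, mul(SZ, SSZ)), add(Z, Z)), mul(SZ, SSZ)))))
  step 17: S(S(add(S(add(SZ, mul(Z, SSZ))), mul(add(add(Z, mul(SZ, SSZ)), add(Z, Z)), mul(SZ, SSZ)))))
  step 18: S(S(S(add(add(SZ, mul(Z, SSZ)), mul(add(add(Z, mul(SZ, SSZ)), add(Z, Z)), mul(SZ, SSZ))))))
  step 19: S(S(S(add(S(add(Z, mul(Z, SSZ))), mul(add(add(Z, mul(SZ, SSZ)), add(Z, Z)), mul(SZ, SSZ))))))
  step 20: S(S(S(S(add(add(Z, mul(Z, SSZ)), mul(add(add(Z, mul(SZ, SSZ)), add(Z, Z)), mul(SZ, SSZ)))))))
  step 21: S(S(S(S(add(mul(Z, SSZ), mul(add(add(Z, mul(SZ, SSZ)), add(Z, Z)), mul(SZ, SSZ)))))))
  step 22: S(S(S(S(add(Z, mul(add(add(Z, mul(SZ, SSZ)), add(Z, Z)), mul(SZ, SSZ)))))))
  step 23: S(S(S(S(mul(add(add(Z, mul(SZ, SSZ)), add(Z, Z)), mul(SZ, SSZ))))))
  step 24: S(S(S(S(mul(add(mul(SZ, SSZ), add(Z, Z)), mul(SZ, SSZ))))))
  step 25: S(S(S(S(mul(add(add(SSZ, mul(Z, SSZ)), add(Z, Z)), mul(SZ, SSZ))))))
  step 26: S(S(S(S(mul(add(S(add(SZ, mul(Z, SSZ))), add(Z, Z)), mul(SZ, SSZ))))))
  step 27: S(S(S(S(mul(S(add(add(SZ, mul(Z, SSZ)), add(Z, Z))), mul(SZ, SSZ))))))
  step 28: S(S(S(S(add(mul(SZ, SSZ), mul(add(add(SZ, mul(Z, SSZ)), add(Z, Z)), mul(SZ, SSZ)))))))
  step 29: S(S(S(S(add(add(SSZ, mul(Z, SSZ)), mul(add(add(SZ, mul(Z, SSZ)), add(Z, Z)), mul(SZ, SSZ)))))))
  step 30: S(S(S(S(add(S(add(SZ, mul(Z, SSZ))), mul(add(add(SZ, mul(Z, SSZ)), add(Z, Z)), mul(SZ, SSZ)))))))
  step 31: S(S(S(S(S(add(add(SZ, mul(Z, SSZ)), mul(add(add(SZ, mul(Z, SSZ)), add(Z, Z)), mul(SZ, SSZ))))))))
  step 32: S(S(S(S(S(add(S(add(Z, mul(Z, SSZ))), mul(add(add(SZ, mul(Z, SSZ)), add(Z, Z)), mul(SZ, SSZ))))))))
  step 33: S(S(S(S(S(S(add(add(Z, mul(Z, SSZ)), mul(add(add(SZ, mul(Z, SSZ)), add(Z, Z)), mul(SZ, SSZ)))))))))
  step 34: S(S(S(S(S(S(add(mul(Z, SSZ), mul(add(add(SZ, mul(Z, SSZ)), add(Z, Z)), mul(SZ, SSZ)))))))))
  step 35: S(S(S(S(S(S(add(Z, mul(add(add(SZ, mul(Z, SSZ)), add(Z, Z)), mul(SZ, SSZ)))))))))
  step 36: S(S(S(S(S(S(mul(add(add(SZ, mul(Z, SSZ)), add(Z, Z)), mul(SZ, SSZ))))))))
  step 37: S(S(S(S(S(S(mul(add(S(add(Z, mul(Z, SSZ))), add(Z, Z)), mul(SZ, SSZ))))))))
  step 38: S(S(S(S(S(S(mul(S(add(add(Z, mul(Z, SSZ)), add(Z, Z))), mul(SZ, SSZ))))))))
  step 39: S(S(S(S(S(S(add(mul(SZ, SSZ), mul(add(add(Z, mul(Z, SSZ)), add(Z, Z)), mul(SZ, SSZ)))))))))
  step 40: S(S(S(S(S(S(add(add(SSZ, mul(Z, SSZ)), mul(add(add(Z, mul(Z, SSZ)), add(Z, Z)), mul(SZ, SSZ)))))))))
  step 41: S(S(S(S(S(S(add(S(add(SZ, mul(Z, SSZ))), mul(add(add(Z, mul(Z, SSZ)), add(Z, Z)), mul(SZ, SSZ)))))))))
  step 42: S(S(S(S(S(S(S(add(add(SZ, mul(Z, SSZ)), mul(add(add(Z, mul(Z, SSZ)), add(Z, Z)), mul(SZ, SSZ))))))))))
  step 43: S(S(S(S(S(S(S(add(S(add(Z, mul(Z, SSZ))), mul(add(add(Z, mul(Z, SSZ)), add(Z, Z)), mul(SZ, SSZ))))))))))
  step 44: S(S(S(S(S(S(S(S(add(add(Z, mul(Z, SSZ)), mul(add(add(Z, mul(Z, SSZ)), add(Z, Z)), mul(SZ, SSZ)))))))))))
  step 45: S(S(S(S(S(S(S(S(add(mul(Z, SSZ), mul(add(add(Z, mul(Z, SSZ)), add(Z, Z)), mul(SZ, SSZ)))))))))))
  step 46: S(S(S(S(S(S(S(S(add(Z, mul(add(add(Z, mul(Z, SSZ)), add(Z, Z)), mul(SZ, SSZ)))))))))))
  step 47: S(S(S(S(S(S(S(S(mul(add(add(Z, mul(Z, SSZ)), add(Z, Z)), mul(SZ, SSZ))))))))))
  step 48: S(S(S(S(S(S(S(S(mul(add(mul(Z, SSZ), add(Z, Z)), mul(SZ, SSZ))))))))))
  step 49: S(S(S(S(S(S(S(S(mul(add(Z, add(Z, Z)), mul(SZ, SSZ))))))))))
  step 50: S(S(S(S(S(S(S(S(mul(add(Z, Z), mul(SZ, SSZ))))))))))
  step 51: S(S(S(S(S(S(S(S(mul(Z, mul(SZ, SSZ))))))))))
  step 52: S^8(Z)

Answer: normal form = S^8(Z)  (in 52 steps)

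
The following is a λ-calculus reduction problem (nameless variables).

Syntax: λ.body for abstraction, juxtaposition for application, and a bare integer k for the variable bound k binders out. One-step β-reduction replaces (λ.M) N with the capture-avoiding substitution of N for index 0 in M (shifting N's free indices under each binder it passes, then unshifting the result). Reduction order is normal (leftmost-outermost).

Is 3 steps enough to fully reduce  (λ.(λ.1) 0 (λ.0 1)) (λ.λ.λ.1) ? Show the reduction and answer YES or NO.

Answer: YES — reaches normal form λ.λ.1 in 3 ≤ 3 steps

Working:
  start: (λ.(λ.1) 0 (λ.0 1)) (λ.λ.λ.1)
  step 1: (λ.λ.λ.λ.1) (λ.λ.λ.1) (λ.0 (λ.λ.λ.1))
  step 2: (λ.λ.λ.1) (λ.0 (λ.λ.λ.1))
  step 3: λ.λ.1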